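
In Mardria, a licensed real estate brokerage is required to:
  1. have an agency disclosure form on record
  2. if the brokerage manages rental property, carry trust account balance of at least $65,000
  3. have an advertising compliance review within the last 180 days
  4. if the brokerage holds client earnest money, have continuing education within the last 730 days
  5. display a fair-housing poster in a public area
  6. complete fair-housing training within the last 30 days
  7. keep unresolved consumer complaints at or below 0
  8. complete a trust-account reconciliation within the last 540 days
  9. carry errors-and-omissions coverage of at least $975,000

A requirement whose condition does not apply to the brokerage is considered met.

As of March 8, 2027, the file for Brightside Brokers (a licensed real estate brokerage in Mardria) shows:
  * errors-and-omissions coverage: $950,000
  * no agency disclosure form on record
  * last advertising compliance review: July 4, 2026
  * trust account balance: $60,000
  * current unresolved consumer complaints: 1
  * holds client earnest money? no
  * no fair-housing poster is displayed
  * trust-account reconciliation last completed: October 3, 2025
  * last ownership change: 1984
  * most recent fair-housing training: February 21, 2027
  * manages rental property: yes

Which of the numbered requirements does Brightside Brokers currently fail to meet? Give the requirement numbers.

1. agency disclosure form absent → not met
2. condition 'manages rental property' holds; trust account balance $60,000 < $65,000 → not met
3. advertising compliance review 247 days ago vs limit 180 → not met
4. condition 'holds client earnest money' does not hold → requirement n/a → met
5. fair-housing poster absent → not met
6. fair-housing training 15 days ago vs limit 30 → met
7. unresolved consumer complaints 1 > 0 → not met
8. trust-account reconciliation 521 days ago vs limit 540 → met
9. errors-and-omissions coverage $950,000 < $975,000 → not met
Not met: 1, 2, 3, 5, 7, 9

1, 2, 3, 5, 7, 9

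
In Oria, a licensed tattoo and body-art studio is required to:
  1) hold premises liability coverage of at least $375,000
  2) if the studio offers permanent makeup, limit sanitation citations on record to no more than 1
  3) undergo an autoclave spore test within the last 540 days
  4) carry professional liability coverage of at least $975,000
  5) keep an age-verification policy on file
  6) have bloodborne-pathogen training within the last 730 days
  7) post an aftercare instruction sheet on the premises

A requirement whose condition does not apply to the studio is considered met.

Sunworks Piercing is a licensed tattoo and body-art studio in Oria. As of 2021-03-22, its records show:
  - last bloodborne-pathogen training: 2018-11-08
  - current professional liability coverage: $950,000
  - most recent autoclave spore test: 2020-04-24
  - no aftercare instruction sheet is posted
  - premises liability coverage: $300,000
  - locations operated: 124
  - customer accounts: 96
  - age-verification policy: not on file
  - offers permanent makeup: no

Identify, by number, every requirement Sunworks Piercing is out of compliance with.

1, 4, 5, 6, 7

1. premises liability coverage $300,000 < $375,000 → not met
2. condition 'offers permanent makeup' does not hold → requirement n/a → met
3. autoclave spore test 332 days ago vs limit 540 → met
4. professional liability coverage $950,000 < $975,000 → not met
5. age-verification policy absent → not met
6. bloodborne-pathogen training 865 days ago vs limit 730 → not met
7. aftercare instruction sheet absent → not met
Not met: 1, 4, 5, 6, 7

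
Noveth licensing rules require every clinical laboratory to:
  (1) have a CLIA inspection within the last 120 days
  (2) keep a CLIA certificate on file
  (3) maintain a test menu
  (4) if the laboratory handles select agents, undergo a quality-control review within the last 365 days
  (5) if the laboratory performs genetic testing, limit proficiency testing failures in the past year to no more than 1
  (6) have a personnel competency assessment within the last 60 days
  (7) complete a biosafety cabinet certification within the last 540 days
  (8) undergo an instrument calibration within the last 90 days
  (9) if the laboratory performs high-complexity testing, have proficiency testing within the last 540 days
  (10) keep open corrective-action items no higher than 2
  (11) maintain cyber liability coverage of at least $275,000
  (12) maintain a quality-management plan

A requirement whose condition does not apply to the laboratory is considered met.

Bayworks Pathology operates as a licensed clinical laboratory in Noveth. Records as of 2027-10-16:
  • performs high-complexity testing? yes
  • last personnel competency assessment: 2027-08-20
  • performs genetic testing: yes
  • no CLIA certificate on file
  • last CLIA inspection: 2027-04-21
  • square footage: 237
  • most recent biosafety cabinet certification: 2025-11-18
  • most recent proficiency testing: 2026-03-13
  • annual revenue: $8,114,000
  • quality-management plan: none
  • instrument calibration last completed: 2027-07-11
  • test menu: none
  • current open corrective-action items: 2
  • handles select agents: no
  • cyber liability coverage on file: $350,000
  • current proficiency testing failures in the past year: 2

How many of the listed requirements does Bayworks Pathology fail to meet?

1. CLIA inspection 178 days ago vs limit 120 → not met
2. CLIA certificate absent → not met
3. test menu absent → not met
4. condition 'handles select agents' does not hold → requirement n/a → met
5. condition 'performs genetic testing' holds; proficiency testing failures in the past year 2 > 1 → not met
6. personnel competency assessment 57 days ago vs limit 60 → met
7. biosafety cabinet certification 697 days ago vs limit 540 → not met
8. instrument calibration 97 days ago vs limit 90 → not met
9. condition 'performs high-complexity testing' holds; proficiency testing 582 days ago vs limit 540 → not met
10. open corrective-action items 2 ≤ 2 → met
11. cyber liability coverage $350,000 ≥ $275,000 → met
12. quality-management plan absent → not met
Not met: 8 of 12

8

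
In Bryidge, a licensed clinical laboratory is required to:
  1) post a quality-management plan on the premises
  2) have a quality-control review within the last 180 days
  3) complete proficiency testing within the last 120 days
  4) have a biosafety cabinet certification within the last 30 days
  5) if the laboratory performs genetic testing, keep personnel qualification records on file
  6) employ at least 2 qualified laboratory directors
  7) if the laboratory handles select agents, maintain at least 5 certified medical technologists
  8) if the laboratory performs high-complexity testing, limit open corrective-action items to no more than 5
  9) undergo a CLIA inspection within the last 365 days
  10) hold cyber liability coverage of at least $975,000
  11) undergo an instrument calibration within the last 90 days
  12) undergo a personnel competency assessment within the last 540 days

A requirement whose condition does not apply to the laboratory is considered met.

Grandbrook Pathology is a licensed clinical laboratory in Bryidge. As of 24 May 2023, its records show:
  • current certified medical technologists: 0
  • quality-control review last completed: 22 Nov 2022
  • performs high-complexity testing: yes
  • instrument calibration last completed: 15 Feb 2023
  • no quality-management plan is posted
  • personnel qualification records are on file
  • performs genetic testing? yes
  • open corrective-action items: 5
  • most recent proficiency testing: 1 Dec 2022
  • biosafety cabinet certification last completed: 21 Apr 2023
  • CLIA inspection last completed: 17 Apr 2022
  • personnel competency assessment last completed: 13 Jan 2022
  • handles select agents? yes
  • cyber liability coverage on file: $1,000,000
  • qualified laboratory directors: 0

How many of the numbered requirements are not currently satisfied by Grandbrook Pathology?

8

1. quality-management plan absent → not met
2. quality-control review 183 days ago vs limit 180 → not met
3. proficiency testing 174 days ago vs limit 120 → not met
4. biosafety cabinet certification 33 days ago vs limit 30 → not met
5. condition 'performs genetic testing' holds; personnel qualification records present → met
6. qualified laboratory directors 0 < 2 → not met
7. condition 'handles select agents' holds; certified medical technologists 0 < 5 → not met
8. condition 'performs high-complexity testing' holds; open corrective-action items 5 ≤ 5 → met
9. CLIA inspection 402 days ago vs limit 365 → not met
10. cyber liability coverage $1,000,000 ≥ $975,000 → met
11. instrument calibration 98 days ago vs limit 90 → not met
12. personnel competency assessment 496 days ago vs limit 540 → met
Not met: 8 of 12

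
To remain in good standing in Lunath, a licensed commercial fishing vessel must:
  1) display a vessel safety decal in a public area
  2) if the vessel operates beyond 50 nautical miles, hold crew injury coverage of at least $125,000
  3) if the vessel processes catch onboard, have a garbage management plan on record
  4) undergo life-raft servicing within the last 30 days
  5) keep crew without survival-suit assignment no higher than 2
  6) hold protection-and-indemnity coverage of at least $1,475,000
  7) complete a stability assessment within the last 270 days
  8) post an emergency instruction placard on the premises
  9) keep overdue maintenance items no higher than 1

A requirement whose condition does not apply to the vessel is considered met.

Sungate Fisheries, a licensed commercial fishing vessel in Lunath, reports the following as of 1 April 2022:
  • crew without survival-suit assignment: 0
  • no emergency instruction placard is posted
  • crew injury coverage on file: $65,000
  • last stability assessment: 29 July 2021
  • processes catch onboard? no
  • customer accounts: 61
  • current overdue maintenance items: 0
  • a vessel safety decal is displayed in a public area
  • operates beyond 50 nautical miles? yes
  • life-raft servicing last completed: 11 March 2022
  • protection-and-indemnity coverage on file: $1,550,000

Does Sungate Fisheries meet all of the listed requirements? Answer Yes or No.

No

1. vessel safety decal present → met
2. condition 'operates beyond 50 nautical miles' holds; crew injury coverage $65,000 < $125,000 → not met
3. condition 'processes catch onboard' does not hold → requirement n/a → met
4. life-raft servicing 21 days ago vs limit 30 → met
5. crew without survival-suit assignment 0 ≤ 2 → met
6. protection-and-indemnity coverage $1,550,000 ≥ $1,475,000 → met
7. stability assessment 246 days ago vs limit 270 → met
8. emergency instruction placard absent → not met
9. overdue maintenance items 0 ≤ 1 → met
Not met: 2, 8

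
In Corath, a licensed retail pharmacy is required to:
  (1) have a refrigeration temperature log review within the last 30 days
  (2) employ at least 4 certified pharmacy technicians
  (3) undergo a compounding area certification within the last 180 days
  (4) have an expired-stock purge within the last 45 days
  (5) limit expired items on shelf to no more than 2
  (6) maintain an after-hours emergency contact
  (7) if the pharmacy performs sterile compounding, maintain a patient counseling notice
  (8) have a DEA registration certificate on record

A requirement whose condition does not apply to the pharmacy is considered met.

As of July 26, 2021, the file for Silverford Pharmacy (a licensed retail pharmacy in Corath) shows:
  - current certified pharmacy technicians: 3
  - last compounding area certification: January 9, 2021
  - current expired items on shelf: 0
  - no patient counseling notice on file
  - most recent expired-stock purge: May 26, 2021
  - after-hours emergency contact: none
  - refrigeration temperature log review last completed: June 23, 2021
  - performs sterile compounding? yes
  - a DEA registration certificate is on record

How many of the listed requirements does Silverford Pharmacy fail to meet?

1. refrigeration temperature log review 33 days ago vs limit 30 → not met
2. certified pharmacy technicians 3 < 4 → not met
3. compounding area certification 198 days ago vs limit 180 → not met
4. expired-stock purge 61 days ago vs limit 45 → not met
5. expired items on shelf 0 ≤ 2 → met
6. after-hours emergency contact absent → not met
7. condition 'performs sterile compounding' holds; patient counseling notice absent → not met
8. DEA registration certificate present → met
Not met: 6 of 8

6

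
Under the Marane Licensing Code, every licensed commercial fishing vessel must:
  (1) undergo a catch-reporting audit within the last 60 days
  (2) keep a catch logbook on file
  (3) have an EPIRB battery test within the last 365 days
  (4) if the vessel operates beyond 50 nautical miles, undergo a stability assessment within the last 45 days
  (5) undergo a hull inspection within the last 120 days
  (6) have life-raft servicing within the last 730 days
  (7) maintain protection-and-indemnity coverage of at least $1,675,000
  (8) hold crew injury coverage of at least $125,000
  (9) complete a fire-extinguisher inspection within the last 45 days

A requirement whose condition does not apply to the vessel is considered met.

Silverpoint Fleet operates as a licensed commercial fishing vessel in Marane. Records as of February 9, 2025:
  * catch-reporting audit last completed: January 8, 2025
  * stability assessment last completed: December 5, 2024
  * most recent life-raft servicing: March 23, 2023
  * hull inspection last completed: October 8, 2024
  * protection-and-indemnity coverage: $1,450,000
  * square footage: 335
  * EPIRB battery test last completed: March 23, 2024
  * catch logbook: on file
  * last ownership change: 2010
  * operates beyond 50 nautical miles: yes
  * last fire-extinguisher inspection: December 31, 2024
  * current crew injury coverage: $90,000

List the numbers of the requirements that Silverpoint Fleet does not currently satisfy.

1. catch-reporting audit 32 days ago vs limit 60 → met
2. catch logbook present → met
3. EPIRB battery test 323 days ago vs limit 365 → met
4. condition 'operates beyond 50 nautical miles' holds; stability assessment 66 days ago vs limit 45 → not met
5. hull inspection 124 days ago vs limit 120 → not met
6. life-raft servicing 689 days ago vs limit 730 → met
7. protection-and-indemnity coverage $1,450,000 < $1,675,000 → not met
8. crew injury coverage $90,000 < $125,000 → not met
9. fire-extinguisher inspection 40 days ago vs limit 45 → met
Not met: 4, 5, 7, 8

4, 5, 7, 8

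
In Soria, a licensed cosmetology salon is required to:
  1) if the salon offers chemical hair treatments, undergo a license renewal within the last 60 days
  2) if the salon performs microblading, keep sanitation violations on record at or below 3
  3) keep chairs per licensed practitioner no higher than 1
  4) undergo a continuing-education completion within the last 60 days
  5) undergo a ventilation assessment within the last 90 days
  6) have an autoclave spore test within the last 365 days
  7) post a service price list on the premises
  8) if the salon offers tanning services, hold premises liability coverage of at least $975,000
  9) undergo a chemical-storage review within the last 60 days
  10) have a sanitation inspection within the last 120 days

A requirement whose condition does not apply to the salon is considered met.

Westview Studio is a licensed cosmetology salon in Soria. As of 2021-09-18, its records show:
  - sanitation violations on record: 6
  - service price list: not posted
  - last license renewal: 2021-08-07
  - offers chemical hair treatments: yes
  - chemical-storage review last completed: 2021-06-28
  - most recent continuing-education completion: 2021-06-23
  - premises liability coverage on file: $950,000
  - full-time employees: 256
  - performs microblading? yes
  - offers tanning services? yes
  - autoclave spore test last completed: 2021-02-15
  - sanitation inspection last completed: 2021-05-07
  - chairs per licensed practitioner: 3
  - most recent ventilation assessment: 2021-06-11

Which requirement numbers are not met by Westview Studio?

2, 3, 4, 5, 7, 8, 9, 10

1. condition 'offers chemical hair treatments' holds; license renewal 42 days ago vs limit 60 → met
2. condition 'performs microblading' holds; sanitation violations on record 6 > 3 → not met
3. chairs per licensed practitioner 3 > 1 → not met
4. continuing-education completion 87 days ago vs limit 60 → not met
5. ventilation assessment 99 days ago vs limit 90 → not met
6. autoclave spore test 215 days ago vs limit 365 → met
7. service price list absent → not met
8. condition 'offers tanning services' holds; premises liability coverage $950,000 < $975,000 → not met
9. chemical-storage review 82 days ago vs limit 60 → not met
10. sanitation inspection 134 days ago vs limit 120 → not met
Not met: 2, 3, 4, 5, 7, 8, 9, 10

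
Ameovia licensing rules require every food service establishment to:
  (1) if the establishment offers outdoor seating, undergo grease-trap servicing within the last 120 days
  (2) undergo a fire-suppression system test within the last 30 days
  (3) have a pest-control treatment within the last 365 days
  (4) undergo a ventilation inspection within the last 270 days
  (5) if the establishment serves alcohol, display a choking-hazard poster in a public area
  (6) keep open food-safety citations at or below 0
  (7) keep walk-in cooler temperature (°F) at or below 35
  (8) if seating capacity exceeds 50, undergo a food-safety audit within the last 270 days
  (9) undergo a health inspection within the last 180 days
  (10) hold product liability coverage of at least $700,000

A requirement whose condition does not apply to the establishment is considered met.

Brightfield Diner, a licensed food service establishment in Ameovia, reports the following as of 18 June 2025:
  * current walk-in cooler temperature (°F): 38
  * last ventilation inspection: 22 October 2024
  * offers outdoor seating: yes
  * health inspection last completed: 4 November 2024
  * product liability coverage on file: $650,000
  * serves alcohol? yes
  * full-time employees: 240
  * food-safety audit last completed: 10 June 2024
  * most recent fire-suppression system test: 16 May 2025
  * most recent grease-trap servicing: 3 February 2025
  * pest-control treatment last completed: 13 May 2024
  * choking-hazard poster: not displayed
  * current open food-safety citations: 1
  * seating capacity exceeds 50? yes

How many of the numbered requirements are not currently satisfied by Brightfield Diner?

1. condition 'offers outdoor seating' holds; grease-trap servicing 135 days ago vs limit 120 → not met
2. fire-suppression system test 33 days ago vs limit 30 → not met
3. pest-control treatment 401 days ago vs limit 365 → not met
4. ventilation inspection 239 days ago vs limit 270 → met
5. condition 'serves alcohol' holds; choking-hazard poster absent → not met
6. open food-safety citations 1 > 0 → not met
7. walk-in cooler temperature (°F) 38 > 35 → not met
8. condition 'seating capacity exceeds 50' holds; food-safety audit 373 days ago vs limit 270 → not met
9. health inspection 226 days ago vs limit 180 → not met
10. product liability coverage $650,000 < $700,000 → not met
Not met: 9 of 10

9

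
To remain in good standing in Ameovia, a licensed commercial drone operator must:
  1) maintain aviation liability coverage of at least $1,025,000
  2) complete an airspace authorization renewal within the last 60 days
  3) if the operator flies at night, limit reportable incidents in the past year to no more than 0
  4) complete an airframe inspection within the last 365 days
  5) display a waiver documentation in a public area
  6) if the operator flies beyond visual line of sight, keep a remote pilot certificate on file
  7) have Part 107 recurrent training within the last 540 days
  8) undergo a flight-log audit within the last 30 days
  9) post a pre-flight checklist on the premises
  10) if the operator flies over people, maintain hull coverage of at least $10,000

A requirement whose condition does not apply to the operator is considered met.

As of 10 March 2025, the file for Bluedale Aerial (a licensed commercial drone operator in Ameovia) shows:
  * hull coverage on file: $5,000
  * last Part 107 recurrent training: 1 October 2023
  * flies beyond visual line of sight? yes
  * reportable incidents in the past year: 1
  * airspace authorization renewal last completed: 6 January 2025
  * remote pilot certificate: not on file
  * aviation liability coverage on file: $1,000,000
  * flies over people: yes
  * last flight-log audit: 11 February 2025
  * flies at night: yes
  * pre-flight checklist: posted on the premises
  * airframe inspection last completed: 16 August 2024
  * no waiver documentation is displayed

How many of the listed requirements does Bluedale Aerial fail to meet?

6

1. aviation liability coverage $1,000,000 < $1,025,000 → not met
2. airspace authorization renewal 63 days ago vs limit 60 → not met
3. condition 'flies at night' holds; reportable incidents in the past year 1 > 0 → not met
4. airframe inspection 206 days ago vs limit 365 → met
5. waiver documentation absent → not met
6. condition 'flies beyond visual line of sight' holds; remote pilot certificate absent → not met
7. Part 107 recurrent training 526 days ago vs limit 540 → met
8. flight-log audit 27 days ago vs limit 30 → met
9. pre-flight checklist present → met
10. condition 'flies over people' holds; hull coverage $5,000 < $10,000 → not met
Not met: 6 of 10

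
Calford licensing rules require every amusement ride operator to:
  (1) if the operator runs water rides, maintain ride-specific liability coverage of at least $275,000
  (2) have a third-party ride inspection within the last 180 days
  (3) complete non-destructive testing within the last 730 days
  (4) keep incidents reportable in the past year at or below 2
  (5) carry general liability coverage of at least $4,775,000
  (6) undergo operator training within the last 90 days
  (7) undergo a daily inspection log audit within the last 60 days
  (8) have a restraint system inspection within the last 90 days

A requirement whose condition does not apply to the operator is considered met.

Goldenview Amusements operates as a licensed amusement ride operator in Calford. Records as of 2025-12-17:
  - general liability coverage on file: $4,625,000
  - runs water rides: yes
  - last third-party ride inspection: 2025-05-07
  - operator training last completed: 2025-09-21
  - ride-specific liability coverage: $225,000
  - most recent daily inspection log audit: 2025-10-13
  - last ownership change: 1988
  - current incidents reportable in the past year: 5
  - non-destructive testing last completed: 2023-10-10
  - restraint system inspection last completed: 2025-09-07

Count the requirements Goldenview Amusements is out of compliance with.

1. condition 'runs water rides' holds; ride-specific liability coverage $225,000 < $275,000 → not met
2. third-party ride inspection 224 days ago vs limit 180 → not met
3. non-destructive testing 799 days ago vs limit 730 → not met
4. incidents reportable in the past year 5 > 2 → not met
5. general liability coverage $4,625,000 < $4,775,000 → not met
6. operator training 87 days ago vs limit 90 → met
7. daily inspection log audit 65 days ago vs limit 60 → not met
8. restraint system inspection 101 days ago vs limit 90 → not met
Not met: 7 of 8

7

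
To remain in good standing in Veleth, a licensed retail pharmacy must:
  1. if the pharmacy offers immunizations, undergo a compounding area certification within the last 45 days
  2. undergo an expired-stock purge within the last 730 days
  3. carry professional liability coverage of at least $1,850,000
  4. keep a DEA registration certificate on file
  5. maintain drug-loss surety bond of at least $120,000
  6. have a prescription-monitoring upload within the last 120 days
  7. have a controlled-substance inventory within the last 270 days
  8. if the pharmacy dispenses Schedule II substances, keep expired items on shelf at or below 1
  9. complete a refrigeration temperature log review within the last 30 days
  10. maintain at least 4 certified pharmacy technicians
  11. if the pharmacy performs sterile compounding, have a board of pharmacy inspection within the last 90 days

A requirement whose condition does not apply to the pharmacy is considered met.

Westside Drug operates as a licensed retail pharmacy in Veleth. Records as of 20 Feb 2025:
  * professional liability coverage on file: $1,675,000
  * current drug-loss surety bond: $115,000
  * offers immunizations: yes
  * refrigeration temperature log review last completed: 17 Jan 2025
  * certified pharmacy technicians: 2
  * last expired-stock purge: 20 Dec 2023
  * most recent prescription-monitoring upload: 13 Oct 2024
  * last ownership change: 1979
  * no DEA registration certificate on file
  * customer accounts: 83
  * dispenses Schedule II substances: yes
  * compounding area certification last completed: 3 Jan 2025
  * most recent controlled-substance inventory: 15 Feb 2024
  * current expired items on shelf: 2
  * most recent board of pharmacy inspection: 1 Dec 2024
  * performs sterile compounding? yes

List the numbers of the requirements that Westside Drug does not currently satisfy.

1, 3, 4, 5, 6, 7, 8, 9, 10

1. condition 'offers immunizations' holds; compounding area certification 48 days ago vs limit 45 → not met
2. expired-stock purge 428 days ago vs limit 730 → met
3. professional liability coverage $1,675,000 < $1,850,000 → not met
4. DEA registration certificate absent → not met
5. drug-loss surety bond $115,000 < $120,000 → not met
6. prescription-monitoring upload 130 days ago vs limit 120 → not met
7. controlled-substance inventory 371 days ago vs limit 270 → not met
8. condition 'dispenses Schedule II substances' holds; expired items on shelf 2 > 1 → not met
9. refrigeration temperature log review 34 days ago vs limit 30 → not met
10. certified pharmacy technicians 2 < 4 → not met
11. condition 'performs sterile compounding' holds; board of pharmacy inspection 81 days ago vs limit 90 → met
Not met: 1, 3, 4, 5, 6, 7, 8, 9, 10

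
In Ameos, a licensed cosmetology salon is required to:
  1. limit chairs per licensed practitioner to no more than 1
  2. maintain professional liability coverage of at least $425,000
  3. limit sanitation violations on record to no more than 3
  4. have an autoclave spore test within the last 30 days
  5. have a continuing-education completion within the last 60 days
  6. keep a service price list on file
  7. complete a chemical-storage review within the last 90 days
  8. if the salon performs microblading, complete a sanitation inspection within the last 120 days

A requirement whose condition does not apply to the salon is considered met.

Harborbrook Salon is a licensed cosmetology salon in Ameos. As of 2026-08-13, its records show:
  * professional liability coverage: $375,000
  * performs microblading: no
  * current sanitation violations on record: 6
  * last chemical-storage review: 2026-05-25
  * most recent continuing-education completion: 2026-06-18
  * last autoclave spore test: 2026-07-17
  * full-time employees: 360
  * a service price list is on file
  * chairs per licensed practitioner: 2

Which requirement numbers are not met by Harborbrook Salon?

1. chairs per licensed practitioner 2 > 1 → not met
2. professional liability coverage $375,000 < $425,000 → not met
3. sanitation violations on record 6 > 3 → not met
4. autoclave spore test 27 days ago vs limit 30 → met
5. continuing-education completion 56 days ago vs limit 60 → met
6. service price list present → met
7. chemical-storage review 80 days ago vs limit 90 → met
8. condition 'performs microblading' does not hold → requirement n/a → met
Not met: 1, 2, 3

1, 2, 3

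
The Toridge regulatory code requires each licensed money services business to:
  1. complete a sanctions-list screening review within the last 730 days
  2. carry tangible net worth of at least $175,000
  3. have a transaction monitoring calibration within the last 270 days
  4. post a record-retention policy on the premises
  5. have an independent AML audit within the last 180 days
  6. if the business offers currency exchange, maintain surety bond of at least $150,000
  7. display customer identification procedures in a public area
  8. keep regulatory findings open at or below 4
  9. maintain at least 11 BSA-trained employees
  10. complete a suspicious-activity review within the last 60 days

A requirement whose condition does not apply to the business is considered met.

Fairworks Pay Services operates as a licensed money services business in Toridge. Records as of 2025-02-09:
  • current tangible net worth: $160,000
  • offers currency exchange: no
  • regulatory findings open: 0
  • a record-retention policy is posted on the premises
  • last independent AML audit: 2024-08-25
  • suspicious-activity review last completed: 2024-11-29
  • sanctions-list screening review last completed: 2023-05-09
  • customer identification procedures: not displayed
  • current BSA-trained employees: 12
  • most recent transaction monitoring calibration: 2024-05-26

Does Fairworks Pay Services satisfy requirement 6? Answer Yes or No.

6. condition 'offers currency exchange' does not hold → requirement n/a → met

Yes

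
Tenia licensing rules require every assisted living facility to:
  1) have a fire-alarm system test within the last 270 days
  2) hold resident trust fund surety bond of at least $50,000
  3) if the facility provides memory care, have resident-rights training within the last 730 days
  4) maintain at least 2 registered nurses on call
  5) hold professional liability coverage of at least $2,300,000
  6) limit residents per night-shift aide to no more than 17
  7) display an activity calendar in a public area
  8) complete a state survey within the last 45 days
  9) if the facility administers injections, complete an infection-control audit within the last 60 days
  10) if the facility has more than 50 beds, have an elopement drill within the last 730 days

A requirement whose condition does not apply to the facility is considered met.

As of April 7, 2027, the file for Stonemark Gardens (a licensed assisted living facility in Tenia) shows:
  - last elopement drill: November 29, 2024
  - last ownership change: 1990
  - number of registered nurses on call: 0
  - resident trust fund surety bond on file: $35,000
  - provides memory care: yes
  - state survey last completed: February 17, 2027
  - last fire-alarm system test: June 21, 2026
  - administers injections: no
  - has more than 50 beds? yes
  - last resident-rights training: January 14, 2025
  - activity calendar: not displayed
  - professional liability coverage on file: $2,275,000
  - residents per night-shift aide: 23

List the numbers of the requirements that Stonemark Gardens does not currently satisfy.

1, 2, 3, 4, 5, 6, 7, 8, 10

1. fire-alarm system test 290 days ago vs limit 270 → not met
2. resident trust fund surety bond $35,000 < $50,000 → not met
3. condition 'provides memory care' holds; resident-rights training 813 days ago vs limit 730 → not met
4. registered nurses on call 0 < 2 → not met
5. professional liability coverage $2,275,000 < $2,300,000 → not met
6. residents per night-shift aide 23 > 17 → not met
7. activity calendar absent → not met
8. state survey 49 days ago vs limit 45 → not met
9. condition 'administers injections' does not hold → requirement n/a → met
10. condition 'has more than 50 beds' holds; elopement drill 859 days ago vs limit 730 → not met
Not met: 1, 2, 3, 4, 5, 6, 7, 8, 10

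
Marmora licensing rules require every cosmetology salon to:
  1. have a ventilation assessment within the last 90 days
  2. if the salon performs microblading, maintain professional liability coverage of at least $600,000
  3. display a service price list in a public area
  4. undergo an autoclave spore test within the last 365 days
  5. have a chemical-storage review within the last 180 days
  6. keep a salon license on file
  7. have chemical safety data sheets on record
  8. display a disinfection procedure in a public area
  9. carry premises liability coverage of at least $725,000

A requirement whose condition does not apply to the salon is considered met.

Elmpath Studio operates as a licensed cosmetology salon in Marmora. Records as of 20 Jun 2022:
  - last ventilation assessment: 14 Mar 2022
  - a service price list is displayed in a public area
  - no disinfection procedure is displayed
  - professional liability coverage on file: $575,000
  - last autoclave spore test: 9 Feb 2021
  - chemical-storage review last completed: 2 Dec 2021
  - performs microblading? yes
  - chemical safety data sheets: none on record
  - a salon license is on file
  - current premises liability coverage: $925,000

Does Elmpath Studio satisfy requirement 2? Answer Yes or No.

2. condition 'performs microblading' holds; professional liability coverage $575,000 < $600,000 → not met

No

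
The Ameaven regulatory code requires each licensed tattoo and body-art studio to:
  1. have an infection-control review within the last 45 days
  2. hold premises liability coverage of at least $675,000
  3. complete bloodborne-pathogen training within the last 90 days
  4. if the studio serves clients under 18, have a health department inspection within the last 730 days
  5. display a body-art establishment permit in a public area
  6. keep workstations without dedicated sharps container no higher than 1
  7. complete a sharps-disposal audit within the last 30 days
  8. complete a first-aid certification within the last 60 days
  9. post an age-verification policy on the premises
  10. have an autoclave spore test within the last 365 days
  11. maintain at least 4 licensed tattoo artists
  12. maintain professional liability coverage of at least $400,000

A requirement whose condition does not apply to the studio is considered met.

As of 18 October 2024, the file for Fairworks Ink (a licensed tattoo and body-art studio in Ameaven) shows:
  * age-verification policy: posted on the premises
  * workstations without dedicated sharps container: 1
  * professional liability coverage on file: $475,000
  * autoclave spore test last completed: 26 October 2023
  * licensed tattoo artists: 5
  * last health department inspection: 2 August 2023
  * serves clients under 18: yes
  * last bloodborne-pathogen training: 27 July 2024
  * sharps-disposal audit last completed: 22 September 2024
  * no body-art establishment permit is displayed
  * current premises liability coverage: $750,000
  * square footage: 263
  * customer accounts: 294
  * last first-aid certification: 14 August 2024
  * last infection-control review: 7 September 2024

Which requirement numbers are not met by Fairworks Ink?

5, 8

1. infection-control review 41 days ago vs limit 45 → met
2. premises liability coverage $750,000 ≥ $675,000 → met
3. bloodborne-pathogen training 83 days ago vs limit 90 → met
4. condition 'serves clients under 18' holds; health department inspection 443 days ago vs limit 730 → met
5. body-art establishment permit absent → not met
6. workstations without dedicated sharps container 1 ≤ 1 → met
7. sharps-disposal audit 26 days ago vs limit 30 → met
8. first-aid certification 65 days ago vs limit 60 → not met
9. age-verification policy present → met
10. autoclave spore test 358 days ago vs limit 365 → met
11. licensed tattoo artists 5 ≥ 4 → met
12. professional liability coverage $475,000 ≥ $400,000 → met
Not met: 5, 8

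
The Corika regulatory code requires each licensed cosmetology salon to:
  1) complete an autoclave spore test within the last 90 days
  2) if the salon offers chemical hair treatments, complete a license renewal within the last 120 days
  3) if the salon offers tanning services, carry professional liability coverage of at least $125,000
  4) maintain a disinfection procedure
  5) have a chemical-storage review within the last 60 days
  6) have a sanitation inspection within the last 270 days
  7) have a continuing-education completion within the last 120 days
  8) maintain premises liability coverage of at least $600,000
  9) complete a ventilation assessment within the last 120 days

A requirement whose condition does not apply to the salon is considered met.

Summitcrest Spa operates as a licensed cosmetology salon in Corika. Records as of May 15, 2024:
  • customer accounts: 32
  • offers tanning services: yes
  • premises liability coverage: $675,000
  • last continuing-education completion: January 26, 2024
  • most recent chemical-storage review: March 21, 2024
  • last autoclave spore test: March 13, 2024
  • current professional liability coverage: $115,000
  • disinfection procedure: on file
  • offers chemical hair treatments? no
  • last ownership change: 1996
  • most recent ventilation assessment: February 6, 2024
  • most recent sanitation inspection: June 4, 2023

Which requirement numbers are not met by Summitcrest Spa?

3, 6

1. autoclave spore test 63 days ago vs limit 90 → met
2. condition 'offers chemical hair treatments' does not hold → requirement n/a → met
3. condition 'offers tanning services' holds; professional liability coverage $115,000 < $125,000 → not met
4. disinfection procedure present → met
5. chemical-storage review 55 days ago vs limit 60 → met
6. sanitation inspection 346 days ago vs limit 270 → not met
7. continuing-education completion 110 days ago vs limit 120 → met
8. premises liability coverage $675,000 ≥ $600,000 → met
9. ventilation assessment 99 days ago vs limit 120 → met
Not met: 3, 6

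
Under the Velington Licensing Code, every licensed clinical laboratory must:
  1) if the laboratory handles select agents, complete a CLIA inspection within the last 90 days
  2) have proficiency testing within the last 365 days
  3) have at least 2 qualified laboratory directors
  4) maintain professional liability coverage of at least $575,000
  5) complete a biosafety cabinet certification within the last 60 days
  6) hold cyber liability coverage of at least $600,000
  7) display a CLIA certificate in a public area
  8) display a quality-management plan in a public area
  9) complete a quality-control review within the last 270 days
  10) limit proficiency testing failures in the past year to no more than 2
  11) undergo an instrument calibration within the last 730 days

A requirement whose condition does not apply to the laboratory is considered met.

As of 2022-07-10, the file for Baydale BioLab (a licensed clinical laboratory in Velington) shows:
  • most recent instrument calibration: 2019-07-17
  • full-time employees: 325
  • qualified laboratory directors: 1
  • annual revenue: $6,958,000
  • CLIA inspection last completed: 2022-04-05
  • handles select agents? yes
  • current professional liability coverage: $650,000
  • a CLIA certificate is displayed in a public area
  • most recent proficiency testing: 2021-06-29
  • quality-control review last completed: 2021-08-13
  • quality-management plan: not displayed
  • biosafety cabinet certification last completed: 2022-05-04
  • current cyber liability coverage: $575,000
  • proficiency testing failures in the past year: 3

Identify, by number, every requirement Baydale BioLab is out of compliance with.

1. condition 'handles select agents' holds; CLIA inspection 96 days ago vs limit 90 → not met
2. proficiency testing 376 days ago vs limit 365 → not met
3. qualified laboratory directors 1 < 2 → not met
4. professional liability coverage $650,000 ≥ $575,000 → met
5. biosafety cabinet certification 67 days ago vs limit 60 → not met
6. cyber liability coverage $575,000 < $600,000 → not met
7. CLIA certificate present → met
8. quality-management plan absent → not met
9. quality-control review 331 days ago vs limit 270 → not met
10. proficiency testing failures in the past year 3 > 2 → not met
11. instrument calibration 1089 days ago vs limit 730 → not met
Not met: 1, 2, 3, 5, 6, 8, 9, 10, 11

1, 2, 3, 5, 6, 8, 9, 10, 11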